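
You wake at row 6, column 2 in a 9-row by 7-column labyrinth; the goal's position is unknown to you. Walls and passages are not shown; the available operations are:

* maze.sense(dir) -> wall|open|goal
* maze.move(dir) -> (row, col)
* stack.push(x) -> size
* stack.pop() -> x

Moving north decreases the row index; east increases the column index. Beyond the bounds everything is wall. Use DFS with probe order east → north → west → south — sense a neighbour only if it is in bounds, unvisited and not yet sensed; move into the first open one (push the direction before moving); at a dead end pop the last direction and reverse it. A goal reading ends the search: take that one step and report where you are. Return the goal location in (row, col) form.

$ sense dir='east'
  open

$ push x='east'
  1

$ move dir='east'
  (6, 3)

$ sense dir='east'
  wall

$ sense dir='north'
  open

$ push x='north'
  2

$ move dir='north'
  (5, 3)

$ sense dir='east'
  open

$ push x='east'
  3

$ move dir='east'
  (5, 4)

$ sense dir='east'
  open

$ push x='east'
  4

$ move dir='east'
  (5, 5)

$ sense dir='east'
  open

$ push x='east'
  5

$ move dir='east'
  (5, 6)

$ sense dir='north'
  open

$ push x='north'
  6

$ move dir='north'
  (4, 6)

$ sense dir='north'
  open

$ push x='north'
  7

$ move dir='north'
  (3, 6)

$ sense dir='north'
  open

$ push x='north'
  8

$ move dir='north'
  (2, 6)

$ sense dir='north'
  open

$ push x='north'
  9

$ move dir='north'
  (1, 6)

$ sense dir='north'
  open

$ push x='north'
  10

$ move dir='north'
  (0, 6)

$ sense dir='west'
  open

$ push x='west'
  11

$ move dir='west'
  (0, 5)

$ sense dir='west'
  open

$ push x='west'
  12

$ move dir='west'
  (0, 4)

$ sense dir='west'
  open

$ push x='west'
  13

$ move dir='west'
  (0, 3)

$ sense dir='west'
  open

$ push x='west'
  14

$ move dir='west'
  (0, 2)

$ sense dir='west'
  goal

$ move dir='west'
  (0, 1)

Answer: (0, 1)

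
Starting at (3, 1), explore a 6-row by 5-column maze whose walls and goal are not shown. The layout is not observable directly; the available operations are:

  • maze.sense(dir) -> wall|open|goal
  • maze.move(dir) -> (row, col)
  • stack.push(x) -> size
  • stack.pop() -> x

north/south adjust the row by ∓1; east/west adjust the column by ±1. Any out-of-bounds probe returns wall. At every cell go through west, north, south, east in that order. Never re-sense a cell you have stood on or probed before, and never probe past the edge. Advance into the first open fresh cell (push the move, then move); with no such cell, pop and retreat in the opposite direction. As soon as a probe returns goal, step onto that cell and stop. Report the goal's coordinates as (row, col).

! maze.sense(dir→west) ~> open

! stack.push(x→west) ~> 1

! maze.move(dir→west) ~> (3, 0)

! maze.sense(dir→north) ~> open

! stack.push(x→north) ~> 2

! maze.move(dir→north) ~> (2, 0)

! maze.sense(dir→north) ~> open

! stack.push(x→north) ~> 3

! maze.move(dir→north) ~> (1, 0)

! maze.sense(dir→north) ~> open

! stack.push(x→north) ~> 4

! maze.move(dir→north) ~> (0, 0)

! maze.sense(dir→east) ~> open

! stack.push(x→east) ~> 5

! maze.move(dir→east) ~> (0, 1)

! maze.sense(dir→south) ~> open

! stack.push(x→south) ~> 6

! maze.move(dir→south) ~> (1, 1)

! maze.sense(dir→south) ~> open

! stack.push(x→south) ~> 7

! maze.move(dir→south) ~> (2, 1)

! maze.sense(dir→east) ~> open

! stack.push(x→east) ~> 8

! maze.move(dir→east) ~> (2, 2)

! maze.sense(dir→north) ~> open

! stack.push(x→north) ~> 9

! maze.move(dir→north) ~> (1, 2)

! maze.sense(dir→north) ~> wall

! maze.sense(dir→east) ~> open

! stack.push(x→east) ~> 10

! maze.move(dir→east) ~> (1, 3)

! maze.sense(dir→north) ~> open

! stack.push(x→north) ~> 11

! maze.move(dir→north) ~> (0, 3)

! maze.sense(dir→east) ~> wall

! stack.pop() ~> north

! maze.move(dir→south) ~> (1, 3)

! maze.sense(dir→south) ~> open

! stack.push(x→south) ~> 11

! maze.move(dir→south) ~> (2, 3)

! maze.sense(dir→south) ~> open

! stack.push(x→south) ~> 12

! maze.move(dir→south) ~> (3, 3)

! maze.sense(dir→west) ~> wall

! maze.sense(dir→south) ~> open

! stack.push(x→south) ~> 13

! maze.move(dir→south) ~> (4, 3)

! maze.sense(dir→west) ~> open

! stack.push(x→west) ~> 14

! maze.move(dir→west) ~> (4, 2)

! maze.sense(dir→west) ~> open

! stack.push(x→west) ~> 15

! maze.move(dir→west) ~> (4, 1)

! maze.sense(dir→west) ~> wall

! maze.sense(dir→south) ~> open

! stack.push(x→south) ~> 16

! maze.move(dir→south) ~> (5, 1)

! maze.sense(dir→west) ~> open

! stack.push(x→west) ~> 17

! maze.move(dir→west) ~> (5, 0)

! stack.pop() ~> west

! maze.move(dir→east) ~> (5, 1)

! maze.sense(dir→east) ~> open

! stack.push(x→east) ~> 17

! maze.move(dir→east) ~> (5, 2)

! maze.sense(dir→east) ~> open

! stack.push(x→east) ~> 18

! maze.move(dir→east) ~> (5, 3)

! maze.sense(dir→east) ~> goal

! maze.move(dir→east) ~> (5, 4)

Answer: (5, 4)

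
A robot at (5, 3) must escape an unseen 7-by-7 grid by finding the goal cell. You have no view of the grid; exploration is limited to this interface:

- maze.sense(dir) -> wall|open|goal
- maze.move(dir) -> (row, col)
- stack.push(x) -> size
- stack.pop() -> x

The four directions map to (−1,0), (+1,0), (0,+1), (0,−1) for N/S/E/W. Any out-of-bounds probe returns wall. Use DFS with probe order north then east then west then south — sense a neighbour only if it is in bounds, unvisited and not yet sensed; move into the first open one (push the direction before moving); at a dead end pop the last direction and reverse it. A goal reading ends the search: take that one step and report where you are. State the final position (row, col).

>> maze.sense(dir→north)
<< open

>> stack.push(x→north)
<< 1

>> maze.move(dir→north)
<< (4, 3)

>> maze.sense(dir→north)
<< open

>> stack.push(x→north)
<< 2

>> maze.move(dir→north)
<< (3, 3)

>> maze.sense(dir→north)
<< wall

>> maze.sense(dir→east)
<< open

>> stack.push(x→east)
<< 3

>> maze.move(dir→east)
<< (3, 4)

>> maze.sense(dir→north)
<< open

>> stack.push(x→north)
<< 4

>> maze.move(dir→north)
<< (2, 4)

>> maze.sense(dir→north)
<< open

>> stack.push(x→north)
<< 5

>> maze.move(dir→north)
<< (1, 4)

>> maze.sense(dir→north)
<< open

>> stack.push(x→north)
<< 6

>> maze.move(dir→north)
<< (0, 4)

>> maze.sense(dir→east)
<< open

>> stack.push(x→east)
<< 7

>> maze.move(dir→east)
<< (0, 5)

>> maze.sense(dir→east)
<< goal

>> maze.move(dir→east)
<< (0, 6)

Answer: (0, 6)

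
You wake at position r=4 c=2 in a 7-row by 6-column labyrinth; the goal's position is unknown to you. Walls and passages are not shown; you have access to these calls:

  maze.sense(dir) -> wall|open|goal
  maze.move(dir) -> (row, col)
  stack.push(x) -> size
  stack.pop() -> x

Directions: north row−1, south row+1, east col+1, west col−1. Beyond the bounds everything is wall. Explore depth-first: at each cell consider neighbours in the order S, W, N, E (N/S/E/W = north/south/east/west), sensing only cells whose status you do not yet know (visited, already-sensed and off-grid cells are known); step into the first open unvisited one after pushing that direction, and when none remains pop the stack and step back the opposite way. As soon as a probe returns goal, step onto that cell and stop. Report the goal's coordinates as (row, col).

Now I run maze.sense with south, which returns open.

I use stack.push with south, — result: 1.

Then maze.move with south, : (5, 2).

Calling maze.sense with south, and get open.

I run stack.push with south, and get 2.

I call maze.move with south, and get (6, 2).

Invoking maze.sense with west, and get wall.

I try maze.sense with east, — result: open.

Then stack.push with east, and observe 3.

Invoking maze.move with east, : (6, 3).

Using maze.sense with north, and observe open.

Then stack.push with north, and observe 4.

I run maze.move with north, which returns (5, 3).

Calling maze.sense with north, and see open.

I try stack.push with north, yielding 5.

Now I run maze.move with north, and observe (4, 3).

Then maze.sense with north, yielding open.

I call stack.push with north, which returns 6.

I use maze.move with north, which returns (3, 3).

Next I call maze.sense with west, which returns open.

Using stack.push with west, and get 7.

Then maze.move with west, yielding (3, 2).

Calling maze.sense with west, which returns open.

Now I run stack.push with west, — result: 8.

I invoke maze.move with west, giving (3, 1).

I use maze.sense with south, giving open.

I try stack.push with south, yielding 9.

I try maze.move with south, which returns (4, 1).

Calling maze.sense with south, yielding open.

I call stack.push with south, yielding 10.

Now I run maze.move with south, giving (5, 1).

I run maze.sense with west, which returns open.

Calling stack.push with west, yielding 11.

I run maze.move with west, → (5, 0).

I invoke maze.sense with south, and observe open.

I invoke stack.push with south, → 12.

Invoking maze.move with south, — result: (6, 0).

Then stack.pop(), : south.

Next I call maze.move with north, and observe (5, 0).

Then maze.sense with north, giving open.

Then stack.push with north, → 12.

Next I call maze.move with north, and observe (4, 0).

I use maze.sense with north, and see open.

Calling stack.push with north, and see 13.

Invoking maze.move with north, giving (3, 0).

Using maze.sense with north, — result: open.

Invoking stack.push with north, and get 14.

Then maze.move with north, and observe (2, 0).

Then maze.sense with north, and get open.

Next I call stack.push with north, yielding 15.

Next I call maze.move with north, and observe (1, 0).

I run maze.sense with north, yielding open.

I invoke stack.push with north, : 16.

I try maze.move with north, : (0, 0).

Invoking maze.sense with east, and see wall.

Then stack.pop(), → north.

I run maze.move with south, → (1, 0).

I run maze.sense with east, and see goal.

I run maze.move with east, yielding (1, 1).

Answer: (1, 1)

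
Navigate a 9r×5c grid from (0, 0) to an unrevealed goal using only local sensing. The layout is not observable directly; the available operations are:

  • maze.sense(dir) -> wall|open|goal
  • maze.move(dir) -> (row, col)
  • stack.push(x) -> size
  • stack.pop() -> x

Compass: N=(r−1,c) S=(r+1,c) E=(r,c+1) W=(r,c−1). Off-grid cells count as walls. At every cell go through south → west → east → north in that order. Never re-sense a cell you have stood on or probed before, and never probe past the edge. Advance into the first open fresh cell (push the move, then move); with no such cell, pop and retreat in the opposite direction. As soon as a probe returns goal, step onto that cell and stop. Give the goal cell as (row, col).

Act: maze.sense[south]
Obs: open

Act: stack.push[south]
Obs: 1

Act: maze.move[south]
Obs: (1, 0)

Act: maze.sense[south]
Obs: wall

Act: maze.sense[east]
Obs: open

Act: stack.push[east]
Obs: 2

Act: maze.move[east]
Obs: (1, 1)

Act: maze.sense[south]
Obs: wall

Act: maze.sense[east]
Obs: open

Act: stack.push[east]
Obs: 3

Act: maze.move[east]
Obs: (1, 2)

Act: maze.sense[south]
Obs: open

Act: stack.push[south]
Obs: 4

Act: maze.move[south]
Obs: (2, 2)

Act: maze.sense[south]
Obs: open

Act: stack.push[south]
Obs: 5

Act: maze.move[south]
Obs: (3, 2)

Act: maze.sense[south]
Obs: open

Act: stack.push[south]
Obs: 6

Act: maze.move[south]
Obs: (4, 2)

Act: maze.sense[south]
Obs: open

Act: stack.push[south]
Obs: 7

Act: maze.move[south]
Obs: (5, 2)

Act: maze.sense[south]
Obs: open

Act: stack.push[south]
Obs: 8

Act: maze.move[south]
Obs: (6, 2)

Act: maze.sense[south]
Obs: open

Act: stack.push[south]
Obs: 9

Act: maze.move[south]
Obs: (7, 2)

Act: maze.sense[south]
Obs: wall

Act: maze.sense[west]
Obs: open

Act: stack.push[west]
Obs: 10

Act: maze.move[west]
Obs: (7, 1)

Act: maze.sense[south]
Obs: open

Act: stack.push[south]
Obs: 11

Act: maze.move[south]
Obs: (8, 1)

Act: maze.sense[west]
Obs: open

Act: stack.push[west]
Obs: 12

Act: maze.move[west]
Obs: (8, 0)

Act: maze.sense[north]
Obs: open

Act: stack.push[north]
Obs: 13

Act: maze.move[north]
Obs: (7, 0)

Act: maze.sense[north]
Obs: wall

Act: stack.pop[]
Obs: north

Act: maze.move[south]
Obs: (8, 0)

Act: stack.pop[]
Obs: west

Act: maze.move[east]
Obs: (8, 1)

Act: stack.pop[]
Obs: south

Act: maze.move[north]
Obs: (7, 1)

Act: maze.sense[north]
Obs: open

Act: stack.push[north]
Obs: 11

Act: maze.move[north]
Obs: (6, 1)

Act: maze.sense[north]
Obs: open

Act: stack.push[north]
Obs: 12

Act: maze.move[north]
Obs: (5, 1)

Act: maze.sense[west]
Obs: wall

Act: maze.sense[north]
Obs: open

Act: stack.push[north]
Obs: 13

Act: maze.move[north]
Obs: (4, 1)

Act: maze.sense[west]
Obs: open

Act: stack.push[west]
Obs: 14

Act: maze.move[west]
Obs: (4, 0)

Act: maze.sense[north]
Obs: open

Act: stack.push[north]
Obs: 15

Act: maze.move[north]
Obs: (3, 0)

Act: maze.sense[east]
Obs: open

Act: stack.push[east]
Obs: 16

Act: maze.move[east]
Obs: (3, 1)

Act: stack.pop[]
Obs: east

Act: maze.move[west]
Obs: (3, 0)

Act: stack.pop[]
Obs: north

Act: maze.move[south]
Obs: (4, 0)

Act: stack.pop[]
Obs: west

Act: maze.move[east]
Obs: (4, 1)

Act: stack.pop[]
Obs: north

Act: maze.move[south]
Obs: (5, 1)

Act: stack.pop[]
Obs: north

Act: maze.move[south]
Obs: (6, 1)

Act: stack.pop[]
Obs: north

Act: maze.move[south]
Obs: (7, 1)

Act: stack.pop[]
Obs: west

Act: maze.move[east]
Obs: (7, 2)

Act: maze.sense[east]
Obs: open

Act: stack.push[east]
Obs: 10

Act: maze.move[east]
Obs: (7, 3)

Act: maze.sense[south]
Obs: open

Act: stack.push[south]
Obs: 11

Act: maze.move[south]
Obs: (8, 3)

Act: maze.sense[east]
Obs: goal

Act: maze.move[east]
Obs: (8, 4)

Answer: (8, 4)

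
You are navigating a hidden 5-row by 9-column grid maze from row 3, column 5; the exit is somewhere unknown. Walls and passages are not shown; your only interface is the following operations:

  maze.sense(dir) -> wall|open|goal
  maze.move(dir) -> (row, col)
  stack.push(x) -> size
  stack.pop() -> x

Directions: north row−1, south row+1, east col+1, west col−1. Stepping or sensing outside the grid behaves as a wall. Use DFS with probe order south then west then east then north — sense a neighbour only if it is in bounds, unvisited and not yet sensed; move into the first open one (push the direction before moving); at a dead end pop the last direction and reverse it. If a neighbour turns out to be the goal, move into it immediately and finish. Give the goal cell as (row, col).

Using maze.sense with dir=south, — result: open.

I run stack.push with x=south, → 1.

Invoking maze.move with dir=south, and observe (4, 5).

Next I call maze.sense with dir=west, and get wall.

I call maze.sense with dir=east, and see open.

Next I call stack.push with x=east, and see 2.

Calling maze.move with dir=east, giving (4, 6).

Calling maze.sense with dir=east, and see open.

Now I run stack.push with x=east, giving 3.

Next I call maze.move with dir=east, : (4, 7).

I invoke maze.sense with dir=east, and see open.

I try stack.push with x=east, and observe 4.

Invoking maze.move with dir=east, and observe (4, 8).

I use maze.sense with dir=north, and observe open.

I use stack.push with x=north, and see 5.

I invoke maze.move with dir=north, and observe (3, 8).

I try maze.sense with dir=west, giving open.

Then stack.push with x=west, which returns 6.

I try maze.move with dir=west, giving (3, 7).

I run maze.sense with dir=west, → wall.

I run maze.sense with dir=north, which returns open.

I use stack.push with x=north, → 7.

Invoking maze.move with dir=north, giving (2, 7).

I try maze.sense with dir=west, — result: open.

I use stack.push with x=west, which returns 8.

I use maze.move with dir=west, — result: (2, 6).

I run maze.sense with dir=west, — result: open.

Next I call stack.push with x=west, which returns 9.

Now I run maze.move with dir=west, giving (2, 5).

I try maze.sense with dir=west, → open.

I try stack.push with x=west, which returns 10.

Next I call maze.move with dir=west, — result: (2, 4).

I try maze.sense with dir=south, and observe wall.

Next I call maze.sense with dir=west, → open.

Then stack.push with x=west, which returns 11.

I run maze.move with dir=west, and get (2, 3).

Invoking maze.sense with dir=south, → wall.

Now I run maze.sense with dir=west, and observe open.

Next I call stack.push with x=west, and get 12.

Calling maze.move with dir=west, and observe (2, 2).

Now I run maze.sense with dir=south, and get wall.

I run maze.sense with dir=west, and observe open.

I call stack.push with x=west, giving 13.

I try maze.move with dir=west, — result: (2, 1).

Now I run maze.sense with dir=south, → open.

Next I call stack.push with x=south, — result: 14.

I try maze.move with dir=south, yielding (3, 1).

Invoking maze.sense with dir=south, and see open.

Next I call stack.push with x=south, yielding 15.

I use maze.move with dir=south, and observe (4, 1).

I run maze.sense with dir=west, — result: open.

Then stack.push with x=west, giving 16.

Now I run maze.move with dir=west, giving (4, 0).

Invoking maze.sense with dir=north, yielding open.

Next I call stack.push with x=north, and get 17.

I invoke maze.move with dir=north, : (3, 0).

I call maze.sense with dir=north, : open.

I run stack.push with x=north, : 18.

I try maze.move with dir=north, giving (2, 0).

Next I call maze.sense with dir=north, which returns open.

Using stack.push with x=north, giving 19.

I run maze.move with dir=north, and get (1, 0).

I use maze.sense with dir=east, — result: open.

Using stack.push with x=east, → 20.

I run maze.move with dir=east, and observe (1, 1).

Next I call maze.sense with dir=east, and observe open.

Now I run stack.push with x=east, and get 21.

I try maze.move with dir=east, yielding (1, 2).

I call maze.sense with dir=east, giving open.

Now I run stack.push with x=east, giving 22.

I invoke maze.move with dir=east, : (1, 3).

Now I run maze.sense with dir=east, → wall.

Using maze.sense with dir=north, yielding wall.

Invoking stack.pop, : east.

I run maze.move with dir=west, which returns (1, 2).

Now I run maze.sense with dir=north, and see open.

I call stack.push with x=north, which returns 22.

Now I run maze.move with dir=north, and observe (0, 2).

I run maze.sense with dir=west, — result: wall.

Using stack.pop, which returns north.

I call maze.move with dir=south, giving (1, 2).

I call stack.pop, and observe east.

Invoking maze.move with dir=west, : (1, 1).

Then stack.pop(), and see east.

I call maze.move with dir=west, and observe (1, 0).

Now I run maze.sense with dir=north, and see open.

Using stack.push with x=north, and see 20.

I use maze.move with dir=north, and observe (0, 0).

I try stack.pop, and observe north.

Using maze.move with dir=south, : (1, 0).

I run stack.pop, — result: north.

Calling maze.move with dir=south, and get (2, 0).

I use stack.pop(), and observe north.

I use maze.move with dir=south, and see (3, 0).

Invoking stack.pop, and observe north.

I try maze.move with dir=south, and get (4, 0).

I use stack.pop(), — result: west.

Then maze.move with dir=east, and observe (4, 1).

I call maze.sense with dir=east, and get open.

I invoke stack.push with x=east, and observe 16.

Calling maze.move with dir=east, and get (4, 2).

Calling maze.sense with dir=east, which returns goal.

Using maze.move with dir=east, : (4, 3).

Answer: (4, 3)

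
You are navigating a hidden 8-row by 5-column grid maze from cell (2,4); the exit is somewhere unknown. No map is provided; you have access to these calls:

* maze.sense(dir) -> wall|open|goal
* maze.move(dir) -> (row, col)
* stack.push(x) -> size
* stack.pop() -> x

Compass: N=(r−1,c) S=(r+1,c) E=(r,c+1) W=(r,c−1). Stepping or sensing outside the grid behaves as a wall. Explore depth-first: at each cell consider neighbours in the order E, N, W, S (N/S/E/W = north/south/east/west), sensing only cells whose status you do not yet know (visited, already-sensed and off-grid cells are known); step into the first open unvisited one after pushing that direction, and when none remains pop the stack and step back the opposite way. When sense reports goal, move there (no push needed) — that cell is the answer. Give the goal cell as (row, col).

Calling maze.sense on north, which returns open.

Using stack.push on north, : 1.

Next I call maze.move on north, → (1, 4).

Using maze.sense on north, and see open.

I call stack.push on north, and get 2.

I invoke maze.move on north, — result: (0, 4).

I try maze.sense on west, and get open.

Invoking stack.push on west, yielding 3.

I try maze.move on west, and observe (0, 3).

I invoke maze.sense on west, : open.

I try stack.push on west, and see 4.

I invoke maze.move on west, yielding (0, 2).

I run maze.sense on west, → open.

Then stack.push on west, and see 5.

Next I call maze.move on west, and observe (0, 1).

Using maze.sense on west, : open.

Calling stack.push on west, — result: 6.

Calling maze.move on west, and get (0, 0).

I call maze.sense on south, which returns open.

Invoking stack.push on south, and observe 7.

I call maze.move on south, — result: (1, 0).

Invoking maze.sense on east, yielding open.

I run stack.push on east, → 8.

Invoking maze.move on east, and observe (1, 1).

Now I run maze.sense on east, → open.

I use stack.push on east, which returns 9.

Next I call maze.move on east, giving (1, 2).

I call maze.sense on east, and see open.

Calling stack.push on east, : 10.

Calling maze.move on east, giving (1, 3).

I run maze.sense on south, yielding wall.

Using stack.pop(), : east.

Invoking maze.move on west, giving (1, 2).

I run maze.sense on south, yielding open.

I invoke stack.push on south, and observe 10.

I use maze.move on south, : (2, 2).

I run maze.sense on west, → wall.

Then maze.sense on south, — result: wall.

I run stack.pop(), which returns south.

I use maze.move on north, yielding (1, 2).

I call stack.pop(), and observe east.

I invoke maze.move on west, → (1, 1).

I use stack.pop, : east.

Then maze.move on west, which returns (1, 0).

Then maze.sense on south, giving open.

I run stack.push on south, which returns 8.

I try maze.move on south, → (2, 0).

Using maze.sense on south, — result: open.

Next I call stack.push on south, → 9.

Using maze.move on south, and see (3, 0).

I try maze.sense on east, : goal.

I try maze.move on east, — result: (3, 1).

Answer: (3, 1)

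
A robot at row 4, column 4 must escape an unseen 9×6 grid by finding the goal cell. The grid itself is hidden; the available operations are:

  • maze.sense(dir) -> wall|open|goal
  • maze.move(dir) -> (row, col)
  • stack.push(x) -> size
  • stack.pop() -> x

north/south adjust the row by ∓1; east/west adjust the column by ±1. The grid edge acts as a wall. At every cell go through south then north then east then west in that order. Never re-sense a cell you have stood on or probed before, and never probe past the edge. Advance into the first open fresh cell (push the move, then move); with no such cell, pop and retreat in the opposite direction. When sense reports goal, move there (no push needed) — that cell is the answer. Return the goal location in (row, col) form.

>> maze.sense(south)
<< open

>> stack.push(south)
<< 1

>> maze.move(south)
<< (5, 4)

>> maze.sense(south)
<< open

>> stack.push(south)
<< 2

>> maze.move(south)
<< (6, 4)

>> maze.sense(south)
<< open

>> stack.push(south)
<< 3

>> maze.move(south)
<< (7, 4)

>> maze.sense(south)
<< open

>> stack.push(south)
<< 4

>> maze.move(south)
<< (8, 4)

>> maze.sense(east)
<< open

>> stack.push(east)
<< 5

>> maze.move(east)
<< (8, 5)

>> maze.sense(north)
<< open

>> stack.push(north)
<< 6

>> maze.move(north)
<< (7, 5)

>> maze.sense(north)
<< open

>> stack.push(north)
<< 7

>> maze.move(north)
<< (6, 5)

>> maze.sense(north)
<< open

>> stack.push(north)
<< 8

>> maze.move(north)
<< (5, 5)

>> maze.sense(north)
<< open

>> stack.push(north)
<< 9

>> maze.move(north)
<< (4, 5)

>> maze.sense(north)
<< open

>> stack.push(north)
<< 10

>> maze.move(north)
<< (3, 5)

>> maze.sense(north)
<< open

>> stack.push(north)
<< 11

>> maze.move(north)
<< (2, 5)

>> maze.sense(north)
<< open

>> stack.push(north)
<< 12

>> maze.move(north)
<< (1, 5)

>> maze.sense(north)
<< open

>> stack.push(north)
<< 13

>> maze.move(north)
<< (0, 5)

>> maze.sense(west)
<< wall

>> stack.pop()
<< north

>> maze.move(south)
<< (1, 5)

>> maze.sense(west)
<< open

>> stack.push(west)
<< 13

>> maze.move(west)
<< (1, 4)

>> maze.sense(south)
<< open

>> stack.push(south)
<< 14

>> maze.move(south)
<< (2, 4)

>> maze.sense(south)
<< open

>> stack.push(south)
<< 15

>> maze.move(south)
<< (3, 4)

>> maze.sense(west)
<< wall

>> stack.pop()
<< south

>> maze.move(north)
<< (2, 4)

>> maze.sense(west)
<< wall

>> stack.pop()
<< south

>> maze.move(north)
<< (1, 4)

>> maze.sense(west)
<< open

>> stack.push(west)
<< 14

>> maze.move(west)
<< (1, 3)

>> maze.sense(north)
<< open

>> stack.push(north)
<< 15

>> maze.move(north)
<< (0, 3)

>> maze.sense(west)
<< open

>> stack.push(west)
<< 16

>> maze.move(west)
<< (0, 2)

>> maze.sense(south)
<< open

>> stack.push(south)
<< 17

>> maze.move(south)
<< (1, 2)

>> maze.sense(south)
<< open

>> stack.push(south)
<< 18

>> maze.move(south)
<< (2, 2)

>> maze.sense(south)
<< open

>> stack.push(south)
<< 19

>> maze.move(south)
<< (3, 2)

>> maze.sense(south)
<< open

>> stack.push(south)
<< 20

>> maze.move(south)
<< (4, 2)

>> maze.sense(south)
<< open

>> stack.push(south)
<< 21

>> maze.move(south)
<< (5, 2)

>> maze.sense(south)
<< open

>> stack.push(south)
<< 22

>> maze.move(south)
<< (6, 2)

>> maze.sense(south)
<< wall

>> maze.sense(east)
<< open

>> stack.push(east)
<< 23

>> maze.move(east)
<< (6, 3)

>> maze.sense(south)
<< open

>> stack.push(south)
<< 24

>> maze.move(south)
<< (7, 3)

>> maze.sense(south)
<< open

>> stack.push(south)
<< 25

>> maze.move(south)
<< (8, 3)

>> maze.sense(west)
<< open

>> stack.push(west)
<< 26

>> maze.move(west)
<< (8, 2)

>> maze.sense(west)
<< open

>> stack.push(west)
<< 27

>> maze.move(west)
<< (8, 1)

>> maze.sense(north)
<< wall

>> maze.sense(west)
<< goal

>> maze.move(west)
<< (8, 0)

Answer: (8, 0)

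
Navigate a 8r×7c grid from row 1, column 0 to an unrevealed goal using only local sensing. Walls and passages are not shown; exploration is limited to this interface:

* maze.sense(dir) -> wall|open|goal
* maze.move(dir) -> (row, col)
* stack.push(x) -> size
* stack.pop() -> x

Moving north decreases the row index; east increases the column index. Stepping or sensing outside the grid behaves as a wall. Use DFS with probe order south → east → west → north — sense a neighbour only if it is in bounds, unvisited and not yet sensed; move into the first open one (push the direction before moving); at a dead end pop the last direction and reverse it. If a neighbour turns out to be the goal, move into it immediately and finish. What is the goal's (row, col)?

Act: maze.sense[dir: south]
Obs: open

Act: stack.push[x: south]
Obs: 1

Act: maze.move[dir: south]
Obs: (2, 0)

Act: maze.sense[dir: south]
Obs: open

Act: stack.push[x: south]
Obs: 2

Act: maze.move[dir: south]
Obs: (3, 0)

Act: maze.sense[dir: south]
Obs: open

Act: stack.push[x: south]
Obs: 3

Act: maze.move[dir: south]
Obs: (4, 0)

Act: maze.sense[dir: south]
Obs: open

Act: stack.push[x: south]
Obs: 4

Act: maze.move[dir: south]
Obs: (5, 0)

Act: maze.sense[dir: south]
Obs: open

Act: stack.push[x: south]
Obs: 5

Act: maze.move[dir: south]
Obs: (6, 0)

Act: maze.sense[dir: south]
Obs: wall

Act: maze.sense[dir: east]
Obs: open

Act: stack.push[x: east]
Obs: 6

Act: maze.move[dir: east]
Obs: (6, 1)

Act: maze.sense[dir: south]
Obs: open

Act: stack.push[x: south]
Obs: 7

Act: maze.move[dir: south]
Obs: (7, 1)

Act: maze.sense[dir: east]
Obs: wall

Act: stack.pop[]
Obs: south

Act: maze.move[dir: north]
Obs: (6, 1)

Act: maze.sense[dir: east]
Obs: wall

Act: maze.sense[dir: north]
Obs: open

Act: stack.push[x: north]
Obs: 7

Act: maze.move[dir: north]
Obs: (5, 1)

Act: maze.sense[dir: east]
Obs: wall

Act: maze.sense[dir: north]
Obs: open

Act: stack.push[x: north]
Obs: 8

Act: maze.move[dir: north]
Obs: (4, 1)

Act: maze.sense[dir: east]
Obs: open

Act: stack.push[x: east]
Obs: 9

Act: maze.move[dir: east]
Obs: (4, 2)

Act: maze.sense[dir: east]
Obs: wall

Act: maze.sense[dir: north]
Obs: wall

Act: stack.pop[]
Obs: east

Act: maze.move[dir: west]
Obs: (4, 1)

Act: maze.sense[dir: north]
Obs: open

Act: stack.push[x: north]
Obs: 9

Act: maze.move[dir: north]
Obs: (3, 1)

Act: maze.sense[dir: north]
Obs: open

Act: stack.push[x: north]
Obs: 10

Act: maze.move[dir: north]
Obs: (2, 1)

Act: maze.sense[dir: east]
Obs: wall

Act: maze.sense[dir: north]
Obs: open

Act: stack.push[x: north]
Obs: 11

Act: maze.move[dir: north]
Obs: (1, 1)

Act: maze.sense[dir: east]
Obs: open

Act: stack.push[x: east]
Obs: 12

Act: maze.move[dir: east]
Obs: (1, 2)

Act: maze.sense[dir: east]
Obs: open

Act: stack.push[x: east]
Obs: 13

Act: maze.move[dir: east]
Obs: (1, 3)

Act: maze.sense[dir: south]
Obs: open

Act: stack.push[x: south]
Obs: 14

Act: maze.move[dir: south]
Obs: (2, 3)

Act: maze.sense[dir: south]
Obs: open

Act: stack.push[x: south]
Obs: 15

Act: maze.move[dir: south]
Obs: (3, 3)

Act: maze.sense[dir: east]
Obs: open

Act: stack.push[x: east]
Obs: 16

Act: maze.move[dir: east]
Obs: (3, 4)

Act: maze.sense[dir: south]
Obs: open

Act: stack.push[x: south]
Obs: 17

Act: maze.move[dir: south]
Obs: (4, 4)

Act: maze.sense[dir: south]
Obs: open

Act: stack.push[x: south]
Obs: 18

Act: maze.move[dir: south]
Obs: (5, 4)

Act: maze.sense[dir: south]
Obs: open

Act: stack.push[x: south]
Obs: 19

Act: maze.move[dir: south]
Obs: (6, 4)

Act: maze.sense[dir: south]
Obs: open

Act: stack.push[x: south]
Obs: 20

Act: maze.move[dir: south]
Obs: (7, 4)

Act: maze.sense[dir: east]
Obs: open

Act: stack.push[x: east]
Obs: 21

Act: maze.move[dir: east]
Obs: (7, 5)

Act: maze.sense[dir: east]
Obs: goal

Act: maze.move[dir: east]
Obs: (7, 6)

Answer: (7, 6)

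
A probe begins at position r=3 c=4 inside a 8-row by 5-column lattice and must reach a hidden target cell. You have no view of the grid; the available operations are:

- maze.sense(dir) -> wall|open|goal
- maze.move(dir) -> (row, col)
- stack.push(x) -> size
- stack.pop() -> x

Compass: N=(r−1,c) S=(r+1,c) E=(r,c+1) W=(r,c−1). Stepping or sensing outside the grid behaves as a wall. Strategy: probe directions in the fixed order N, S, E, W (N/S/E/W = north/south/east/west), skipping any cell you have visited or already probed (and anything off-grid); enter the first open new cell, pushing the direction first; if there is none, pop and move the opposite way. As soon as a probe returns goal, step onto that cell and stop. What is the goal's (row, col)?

Act: maze.sense[north]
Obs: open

Act: stack.push[north]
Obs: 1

Act: maze.move[north]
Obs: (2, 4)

Act: maze.sense[north]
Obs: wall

Act: maze.sense[west]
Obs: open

Act: stack.push[west]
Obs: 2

Act: maze.move[west]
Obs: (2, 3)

Act: maze.sense[north]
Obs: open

Act: stack.push[north]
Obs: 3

Act: maze.move[north]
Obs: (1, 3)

Act: maze.sense[north]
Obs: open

Act: stack.push[north]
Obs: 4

Act: maze.move[north]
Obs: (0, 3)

Act: maze.sense[east]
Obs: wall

Act: maze.sense[west]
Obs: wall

Act: stack.pop[]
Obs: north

Act: maze.move[south]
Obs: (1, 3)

Act: maze.sense[west]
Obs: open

Act: stack.push[west]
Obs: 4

Act: maze.move[west]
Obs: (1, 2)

Act: maze.sense[south]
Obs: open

Act: stack.push[south]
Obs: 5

Act: maze.move[south]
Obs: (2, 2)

Act: maze.sense[south]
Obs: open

Act: stack.push[south]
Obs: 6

Act: maze.move[south]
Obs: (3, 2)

Act: maze.sense[south]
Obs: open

Act: stack.push[south]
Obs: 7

Act: maze.move[south]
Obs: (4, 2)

Act: maze.sense[south]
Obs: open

Act: stack.push[south]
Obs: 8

Act: maze.move[south]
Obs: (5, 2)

Act: maze.sense[south]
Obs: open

Act: stack.push[south]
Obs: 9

Act: maze.move[south]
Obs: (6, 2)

Act: maze.sense[south]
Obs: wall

Act: maze.sense[east]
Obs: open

Act: stack.push[east]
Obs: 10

Act: maze.move[east]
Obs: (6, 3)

Act: maze.sense[north]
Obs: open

Act: stack.push[north]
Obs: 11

Act: maze.move[north]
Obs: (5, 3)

Act: maze.sense[north]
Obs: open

Act: stack.push[north]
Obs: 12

Act: maze.move[north]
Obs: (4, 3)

Act: maze.sense[north]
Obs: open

Act: stack.push[north]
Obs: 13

Act: maze.move[north]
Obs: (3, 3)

Act: stack.pop[]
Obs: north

Act: maze.move[south]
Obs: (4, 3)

Act: maze.sense[east]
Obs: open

Act: stack.push[east]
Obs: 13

Act: maze.move[east]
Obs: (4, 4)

Act: maze.sense[south]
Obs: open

Act: stack.push[south]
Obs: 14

Act: maze.move[south]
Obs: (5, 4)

Act: maze.sense[south]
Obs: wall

Act: stack.pop[]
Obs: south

Act: maze.move[north]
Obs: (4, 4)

Act: stack.pop[]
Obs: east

Act: maze.move[west]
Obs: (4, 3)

Act: stack.pop[]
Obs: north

Act: maze.move[south]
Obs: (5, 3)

Act: stack.pop[]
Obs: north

Act: maze.move[south]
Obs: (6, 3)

Act: maze.sense[south]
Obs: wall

Act: stack.pop[]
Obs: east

Act: maze.move[west]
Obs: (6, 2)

Act: maze.sense[west]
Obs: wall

Act: stack.pop[]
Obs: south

Act: maze.move[north]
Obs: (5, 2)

Act: maze.sense[west]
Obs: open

Act: stack.push[west]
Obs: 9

Act: maze.move[west]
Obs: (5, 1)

Act: maze.sense[north]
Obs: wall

Act: maze.sense[west]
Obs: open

Act: stack.push[west]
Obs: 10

Act: maze.move[west]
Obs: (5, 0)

Act: maze.sense[north]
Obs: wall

Act: maze.sense[south]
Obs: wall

Act: stack.pop[]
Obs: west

Act: maze.move[east]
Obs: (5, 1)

Act: stack.pop[]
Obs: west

Act: maze.move[east]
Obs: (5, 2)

Act: stack.pop[]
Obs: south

Act: maze.move[north]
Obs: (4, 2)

Act: stack.pop[]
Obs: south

Act: maze.move[north]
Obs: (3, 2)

Act: maze.sense[west]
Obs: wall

Act: stack.pop[]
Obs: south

Act: maze.move[north]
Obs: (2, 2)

Act: maze.sense[west]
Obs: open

Act: stack.push[west]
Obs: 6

Act: maze.move[west]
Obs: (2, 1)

Act: maze.sense[north]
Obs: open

Act: stack.push[north]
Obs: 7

Act: maze.move[north]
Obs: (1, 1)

Act: maze.sense[north]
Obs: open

Act: stack.push[north]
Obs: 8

Act: maze.move[north]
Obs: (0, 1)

Act: maze.sense[west]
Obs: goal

Act: maze.move[west]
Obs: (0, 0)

Answer: (0, 0)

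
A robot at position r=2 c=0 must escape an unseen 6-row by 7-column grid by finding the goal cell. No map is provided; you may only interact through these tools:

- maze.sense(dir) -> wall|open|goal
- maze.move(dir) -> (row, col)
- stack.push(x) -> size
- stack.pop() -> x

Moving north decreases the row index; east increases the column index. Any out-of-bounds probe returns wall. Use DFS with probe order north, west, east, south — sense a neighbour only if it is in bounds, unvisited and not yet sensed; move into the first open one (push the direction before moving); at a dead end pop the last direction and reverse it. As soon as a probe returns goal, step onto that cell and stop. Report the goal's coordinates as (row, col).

Action: sense[dir=north]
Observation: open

Action: push[x=north]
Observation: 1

Action: move[dir=north]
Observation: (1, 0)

Action: sense[dir=north]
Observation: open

Action: push[x=north]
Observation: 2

Action: move[dir=north]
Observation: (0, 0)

Action: sense[dir=east]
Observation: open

Action: push[x=east]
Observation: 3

Action: move[dir=east]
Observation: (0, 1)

Action: sense[dir=east]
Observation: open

Action: push[x=east]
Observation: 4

Action: move[dir=east]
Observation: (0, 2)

Action: sense[dir=east]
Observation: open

Action: push[x=east]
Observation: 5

Action: move[dir=east]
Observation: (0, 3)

Action: sense[dir=east]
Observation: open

Action: push[x=east]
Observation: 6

Action: move[dir=east]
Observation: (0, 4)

Action: sense[dir=east]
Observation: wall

Action: sense[dir=south]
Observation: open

Action: push[x=south]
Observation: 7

Action: move[dir=south]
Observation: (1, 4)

Action: sense[dir=west]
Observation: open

Action: push[x=west]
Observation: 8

Action: move[dir=west]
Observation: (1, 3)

Action: sense[dir=west]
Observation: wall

Action: sense[dir=south]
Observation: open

Action: push[x=south]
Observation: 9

Action: move[dir=south]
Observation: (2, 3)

Action: sense[dir=west]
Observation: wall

Action: sense[dir=east]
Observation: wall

Action: sense[dir=south]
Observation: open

Action: push[x=south]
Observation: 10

Action: move[dir=south]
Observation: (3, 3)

Action: sense[dir=west]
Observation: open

Action: push[x=west]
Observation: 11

Action: move[dir=west]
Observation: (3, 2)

Action: sense[dir=west]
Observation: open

Action: push[x=west]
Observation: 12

Action: move[dir=west]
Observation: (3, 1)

Action: sense[dir=north]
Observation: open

Action: push[x=north]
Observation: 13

Action: move[dir=north]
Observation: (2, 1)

Action: sense[dir=north]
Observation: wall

Action: pop[]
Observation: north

Action: move[dir=south]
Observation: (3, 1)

Action: sense[dir=west]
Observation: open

Action: push[x=west]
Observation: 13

Action: move[dir=west]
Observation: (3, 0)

Action: sense[dir=south]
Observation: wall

Action: pop[]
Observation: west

Action: move[dir=east]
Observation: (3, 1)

Action: sense[dir=south]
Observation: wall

Action: pop[]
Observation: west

Action: move[dir=east]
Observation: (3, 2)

Action: sense[dir=south]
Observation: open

Action: push[x=south]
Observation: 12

Action: move[dir=south]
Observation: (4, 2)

Action: sense[dir=east]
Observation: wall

Action: sense[dir=south]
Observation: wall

Action: pop[]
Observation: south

Action: move[dir=north]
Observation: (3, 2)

Action: pop[]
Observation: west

Action: move[dir=east]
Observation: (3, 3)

Action: sense[dir=east]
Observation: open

Action: push[x=east]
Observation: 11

Action: move[dir=east]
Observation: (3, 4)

Action: sense[dir=east]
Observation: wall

Action: sense[dir=south]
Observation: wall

Action: pop[]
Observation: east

Action: move[dir=west]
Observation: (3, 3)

Action: pop[]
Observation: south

Action: move[dir=north]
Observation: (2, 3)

Action: pop[]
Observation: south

Action: move[dir=north]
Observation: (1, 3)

Action: pop[]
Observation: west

Action: move[dir=east]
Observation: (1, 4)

Action: sense[dir=east]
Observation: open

Action: push[x=east]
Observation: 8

Action: move[dir=east]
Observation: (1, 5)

Action: sense[dir=east]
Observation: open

Action: push[x=east]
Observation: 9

Action: move[dir=east]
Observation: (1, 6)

Action: sense[dir=north]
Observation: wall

Action: sense[dir=south]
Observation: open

Action: push[x=south]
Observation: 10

Action: move[dir=south]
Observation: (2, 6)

Action: sense[dir=west]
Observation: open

Action: push[x=west]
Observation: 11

Action: move[dir=west]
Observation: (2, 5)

Action: pop[]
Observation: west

Action: move[dir=east]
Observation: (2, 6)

Action: sense[dir=south]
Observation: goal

Action: move[dir=south]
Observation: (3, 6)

Answer: (3, 6)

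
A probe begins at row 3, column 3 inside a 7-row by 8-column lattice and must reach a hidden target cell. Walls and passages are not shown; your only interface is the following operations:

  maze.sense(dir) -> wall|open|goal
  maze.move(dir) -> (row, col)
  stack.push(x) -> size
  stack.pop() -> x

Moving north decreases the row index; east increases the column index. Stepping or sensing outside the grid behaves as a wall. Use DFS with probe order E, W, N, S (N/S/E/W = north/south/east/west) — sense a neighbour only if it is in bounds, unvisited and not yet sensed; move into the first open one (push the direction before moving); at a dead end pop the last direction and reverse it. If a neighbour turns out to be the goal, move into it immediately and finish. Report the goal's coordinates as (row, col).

I call maze.sense on dir→east, yielding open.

Invoking stack.push on x→east, and get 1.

I use maze.move on dir→east, yielding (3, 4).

I invoke maze.sense on dir→east, and see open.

Calling stack.push on x→east, yielding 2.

I try maze.move on dir→east, and get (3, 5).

I call maze.sense on dir→east, and observe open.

I try stack.push on x→east, which returns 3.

Next I call maze.move on dir→east, yielding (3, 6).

Now I run maze.sense on dir→east, and get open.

Invoking stack.push on x→east, and get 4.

Now I run maze.move on dir→east, — result: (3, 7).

Using maze.sense on dir→north, — result: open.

Next I call stack.push on x→north, yielding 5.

Next I call maze.move on dir→north, → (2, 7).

Now I run maze.sense on dir→west, : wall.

Then maze.sense on dir→north, → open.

I try stack.push on x→north, — result: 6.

I call maze.move on dir→north, and get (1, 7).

I run maze.sense on dir→west, → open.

I run stack.push on x→west, yielding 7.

I try maze.move on dir→west, — result: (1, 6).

Then maze.sense on dir→west, and see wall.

I call maze.sense on dir→north, → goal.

I run maze.move on dir→north, — result: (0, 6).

Answer: (0, 6)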